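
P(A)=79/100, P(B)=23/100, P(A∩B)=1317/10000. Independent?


P(A)×P(B) = 1817/10000
P(A∩B) = 1317/10000
Not equal → NOT independent

No, not independent


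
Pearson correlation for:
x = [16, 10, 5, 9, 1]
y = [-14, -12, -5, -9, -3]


n=5, Σx=41, Σy=-43, Σxy=-453, Σx²=463, Σy²=455
r = (5×(-453) - 41×(-43))/√((5×463 - 41²)(5×455 - (-43)²))
= -502/√(634×426) = -502/√270084 ≈ -502/519.6961 ≈ -0.9659

r ≈ -0.9659


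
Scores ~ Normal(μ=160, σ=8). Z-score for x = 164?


z = (x - μ)/σ = (164 - 160)/8 = 0.5

z = 0.5


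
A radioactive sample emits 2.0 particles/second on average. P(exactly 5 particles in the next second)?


Poisson(λ=2.0): P(X=5) = e^(-λ)×λ^k/k!
= e^(-2.0) × 2.0^5 / 5!
≈ 0.1353352832 × 32 / 120 ≈ 0.036089

P(X=5) ≈ 0.036089 ≈ 3.61%


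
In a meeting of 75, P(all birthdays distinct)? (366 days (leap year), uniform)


P(all different) = Π(366-i)/366 for i=0..74
= (366/366)×(365/366)×...×(292/366)
= 0.000287

P ≈ 0.0003 ≈ 0.03%


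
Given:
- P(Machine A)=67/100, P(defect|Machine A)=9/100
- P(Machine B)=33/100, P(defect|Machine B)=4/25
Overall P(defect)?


P(B) = Σ P(B|Aᵢ)×P(Aᵢ)
  9/100×67/100 = 603/10000
  4/25×33/100 = 33/625
Sum = 1131/10000

P(defect) = 1131/10000 ≈ 11.31%


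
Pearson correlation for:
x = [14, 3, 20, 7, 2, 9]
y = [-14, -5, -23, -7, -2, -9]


n=6, Σx=55, Σy=-60, Σxy=-805, Σx²=739, Σy²=884
r = (6×(-805) - 55×(-60))/√((6×739 - 55²)(6×884 - (-60)²))
= -1530/√(1409×1704) = -1530/√2400936 ≈ -1530/1549.4954 ≈ -0.9874

r ≈ -0.9874


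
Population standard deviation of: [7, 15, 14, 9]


Mean = 45/4
  (7-45/4)²=289/16
  (15-45/4)²=225/16
  (14-45/4)²=121/16
  (9-45/4)²=81/16
Σ(x-μ)² = 179/4
σ² = (179/4)/4 = 179/16

σ = √(179/16) ≈ 3.3448


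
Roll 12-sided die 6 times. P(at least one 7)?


P(no 7)^6 = (11/12)^6 = 1771561/2985984
P(≥1) = 1 - 1771561/2985984 = 1214423/2985984

P = 1214423/2985984 ≈ 40.67%


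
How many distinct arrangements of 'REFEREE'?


Letters: 7, freq: {'R': 2, 'E': 4, 'F': 1}
7!/(2!×4!×1!) = 5040/48 = 105

105


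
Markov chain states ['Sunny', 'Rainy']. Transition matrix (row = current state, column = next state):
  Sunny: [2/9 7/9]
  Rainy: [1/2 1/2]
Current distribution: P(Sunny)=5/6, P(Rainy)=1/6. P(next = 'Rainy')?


P(next=Rainy) = Σᵢ P(now=i)×P(i→Rainy)
= 5/6×7/9 + 1/6×1/2
= 35/54 + 1/12 = 79/108

P = 79/108 ≈ 0.7315


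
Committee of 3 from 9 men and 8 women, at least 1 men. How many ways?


Count by #men:
  1M,2W: C(9,1)×C(8,2)=252
  2M,1W: C(9,2)×C(8,1)=288
  3M,0W: C(9,3)×C(8,0)=84
Total = 624

624


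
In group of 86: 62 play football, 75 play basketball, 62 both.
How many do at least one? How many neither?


|A∪B| = 62+75-62 = 75
Neither = 86-75 = 11

At least one: 75; Neither: 11


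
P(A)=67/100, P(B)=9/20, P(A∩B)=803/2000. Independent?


P(A)×P(B) = 603/2000
P(A∩B) = 803/2000
Not equal → NOT independent

No, not independent


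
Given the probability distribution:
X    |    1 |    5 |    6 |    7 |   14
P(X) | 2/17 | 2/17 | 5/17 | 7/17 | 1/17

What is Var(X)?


E[X] = 105/17
E[X²] = 771/17
Var(X) = E[X²] - (E[X])² = 771/17 - 11025/289 = 2082/289

Var(X) = 2082/289 ≈ 7.2042


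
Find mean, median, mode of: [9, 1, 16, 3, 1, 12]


Sorted: [1, 1, 3, 9, 12, 16]
Mean = 42/6 = 7
Median = 6
Freq: {9: 1, 1: 2, 16: 1, 3: 1, 12: 1}
Mode: [1]

Mean=7, Median=6, Mode=1


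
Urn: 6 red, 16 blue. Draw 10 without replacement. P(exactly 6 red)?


Hypergeometric: C(6,6)×C(16,4)/C(22,10)
= 1×1820/646646 = 10/3553

P(X=6) = 10/3553 ≈ 0.28%


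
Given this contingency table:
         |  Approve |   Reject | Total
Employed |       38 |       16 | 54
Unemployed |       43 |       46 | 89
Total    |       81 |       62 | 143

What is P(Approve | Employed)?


P(Approve | Employed) = 38/(38+16) = 38/54 = 19/27

P(Approve|Employed) = 19/27 ≈ 70.37%


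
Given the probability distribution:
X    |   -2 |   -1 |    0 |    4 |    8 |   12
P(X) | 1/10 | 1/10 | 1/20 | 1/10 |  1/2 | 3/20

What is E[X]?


E[X] = Σ x·P(X=x)
= (-2)×(1/10) + (-1)×(1/10) + (0)×(1/20) + (4)×(1/10) + (8)×(1/2) + (12)×(3/20)
= 59/10

E[X] = 59/10


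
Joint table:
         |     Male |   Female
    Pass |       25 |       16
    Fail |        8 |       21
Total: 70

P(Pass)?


P(Pass) = (25+16)/70 = 41/70

P(Pass) = 41/70 ≈ 58.57%


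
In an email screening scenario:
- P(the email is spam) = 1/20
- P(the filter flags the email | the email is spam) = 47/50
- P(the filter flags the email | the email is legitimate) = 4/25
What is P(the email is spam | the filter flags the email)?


Using Bayes' theorem:
P(A|B) = P(B|A)·P(A) / P(B)

P(the filter flags the email) = 47/50 × 1/20 + 4/25 × 19/20
= 47/1000 + 19/125 = 199/1000

P(the email is spam|the filter flags the email) = (47/1000) / (199/1000) = 47/199

P(the email is spam|the filter flags the email) = 47/199 ≈ 23.62%


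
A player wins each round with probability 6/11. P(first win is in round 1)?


Geometric: P(X=1) = (1-p)^(k-1)×p = (5/11)^0×6/11 = 6/11

P(X=1) = 6/11 ≈ 54.55%


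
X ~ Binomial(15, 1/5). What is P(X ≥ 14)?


P(X ≥ 14) = Σ P(X=i) for i=14..15
P(X=14) = 12/6103515625
P(X=15) = 1/30517578125
Sum = 61/30517578125

P(X ≥ 14) = 61/30517578125 ≈ 0.00%


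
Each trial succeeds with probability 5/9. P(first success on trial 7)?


Geometric: P(X=7) = (1-p)^(k-1)×p = (4/9)^6×5/9 = 20480/4782969

P(X=7) = 20480/4782969 ≈ 0.43%


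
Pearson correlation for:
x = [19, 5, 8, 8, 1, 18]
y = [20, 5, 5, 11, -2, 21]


n=6, Σx=59, Σy=60, Σxy=909, Σx²=839, Σy²=1016
r = (6×909 - 59×60)/√((6×839 - 59²)(6×1016 - 60²))
= 1914/√(1553×2496) = 1914/√3876288 ≈ 1914/1968.8291 ≈ 0.9722

r ≈ 0.9722


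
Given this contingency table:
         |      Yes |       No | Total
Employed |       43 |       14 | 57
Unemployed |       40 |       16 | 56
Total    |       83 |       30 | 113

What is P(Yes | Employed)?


P(Yes | Employed) = 43/(43+14) = 43/57

P(Yes|Employed) = 43/57 ≈ 75.44%


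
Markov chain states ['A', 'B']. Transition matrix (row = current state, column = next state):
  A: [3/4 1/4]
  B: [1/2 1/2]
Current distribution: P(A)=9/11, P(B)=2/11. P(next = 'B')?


P(next=B) = Σᵢ P(now=i)×P(i→B)
= 9/11×1/4 + 2/11×1/2
= 9/44 + 1/11 = 13/44

P = 13/44 ≈ 0.2955


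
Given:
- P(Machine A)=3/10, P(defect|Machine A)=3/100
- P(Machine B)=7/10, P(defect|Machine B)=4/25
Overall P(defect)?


P(B) = Σ P(B|Aᵢ)×P(Aᵢ)
  3/100×3/10 = 9/1000
  4/25×7/10 = 14/125
Sum = 121/1000

P(defect) = 121/1000 ≈ 12.10%


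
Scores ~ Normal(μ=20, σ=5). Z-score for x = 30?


z = (x - μ)/σ = (30 - 20)/5 = 2.0

z = 2.0


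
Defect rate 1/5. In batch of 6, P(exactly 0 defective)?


Binomial: P(X=0) = C(6,0)×p^0×(1-p)^6
= 1 × 1 × 4096/15625 = 4096/15625

P(X=0) = 4096/15625 ≈ 26.21%


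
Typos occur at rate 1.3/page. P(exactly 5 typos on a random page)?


Poisson(λ=1.3): P(X=5) = e^(-λ)×λ^k/k!
= e^(-1.3) × 1.3^5 / 5!
≈ 0.272531793 × 3.71293 / 120 ≈ 0.008432

P(X=5) ≈ 0.008432 ≈ 0.84%


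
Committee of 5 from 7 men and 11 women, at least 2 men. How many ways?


Count by #men:
  2M,3W: C(7,2)×C(11,3)=3465
  3M,2W: C(7,3)×C(11,2)=1925
  4M,1W: C(7,4)×C(11,1)=385
  5M,0W: C(7,5)×C(11,0)=21
Total = 5796

5796


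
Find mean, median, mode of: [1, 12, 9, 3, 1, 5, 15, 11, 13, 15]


Sorted: [1, 1, 3, 5, 9, 11, 12, 13, 15, 15]
Mean = 85/10 = 17/2
Median = 10
Freq: {1: 2, 12: 1, 9: 1, 3: 1, 5: 1, 15: 2, 11: 1, 13: 1}
Mode: [1, 15]

Mean=17/2, Median=10, Mode=[1, 15]


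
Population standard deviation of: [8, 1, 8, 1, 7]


Mean = 25/5 = 5
  (8-5)²=9
  (1-5)²=16
  (8-5)²=9
  (1-5)²=16
  (7-5)²=4
Σ(x-μ)² = 54
σ² = 54/5

σ = √(54/5) ≈ 3.2863


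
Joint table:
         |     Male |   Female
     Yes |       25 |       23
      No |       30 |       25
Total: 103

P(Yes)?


P(Yes) = (25+23)/103 = 48/103

P(Yes) = 48/103 ≈ 46.60%


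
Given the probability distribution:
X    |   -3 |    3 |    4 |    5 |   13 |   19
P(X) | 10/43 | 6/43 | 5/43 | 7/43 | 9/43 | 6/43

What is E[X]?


E[X] = Σ x·P(X=x)
= (-3)×(10/43) + (3)×(6/43) + (4)×(5/43) + (5)×(7/43) + (13)×(9/43) + (19)×(6/43)
= 274/43

E[X] = 274/43


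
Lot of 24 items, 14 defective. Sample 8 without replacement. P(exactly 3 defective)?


Hypergeometric: C(14,3)×C(10,5)/C(24,8)
= 364×252/735471 = 10192/81719

P(X=3) = 10192/81719 ≈ 12.47%


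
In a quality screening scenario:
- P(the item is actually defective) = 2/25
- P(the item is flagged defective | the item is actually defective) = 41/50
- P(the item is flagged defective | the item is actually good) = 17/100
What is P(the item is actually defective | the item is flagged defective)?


Using Bayes' theorem:
P(A|B) = P(B|A)·P(A) / P(B)

P(the item is flagged defective) = 41/50 × 2/25 + 17/100 × 23/25
= 41/625 + 391/2500 = 111/500

P(the item is actually defective|the item is flagged defective) = (41/625) / (111/500) = 164/555

P(the item is actually defective|the item is flagged defective) = 164/555 ≈ 29.55%


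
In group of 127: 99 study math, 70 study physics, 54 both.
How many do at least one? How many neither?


|A∪B| = 99+70-54 = 115
Neither = 127-115 = 12

At least one: 115; Neither: 12


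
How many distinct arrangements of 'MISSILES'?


Letters: 8, freq: {'M': 1, 'I': 2, 'S': 3, 'L': 1, 'E': 1}
8!/(1!×2!×3!×1!×1!) = 40320/12 = 3360

3360


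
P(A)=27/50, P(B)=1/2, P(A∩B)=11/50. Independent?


P(A)×P(B) = 27/100
P(A∩B) = 11/50
Not equal → NOT independent

No, not independent


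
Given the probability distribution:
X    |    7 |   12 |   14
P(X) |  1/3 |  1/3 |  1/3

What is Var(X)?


E[X] = 11
E[X²] = 389/3
Var(X) = E[X²] - (E[X])² = 389/3 - 121 = 26/3

Var(X) = 26/3 ≈ 8.6667


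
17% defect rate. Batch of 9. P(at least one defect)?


P(all good) = (83/100)^9 = 186940255267540403/1000000000000000000
P(≥1 defect) = 813059744732459597/1000000000000000000

P = 813059744732459597/1000000000000000000 ≈ 81.31%


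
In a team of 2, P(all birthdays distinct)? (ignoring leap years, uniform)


P(all different) = Π(365-i)/365 for i=0..1
= (365/365)×(364/365)×...×(364/365)
= 0.997260

P ≈ 0.9973 ≈ 99.73%


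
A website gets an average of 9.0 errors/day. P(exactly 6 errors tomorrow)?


Poisson(λ=9.0): P(X=6) = e^(-λ)×λ^k/k!
= e^(-9.0) × 9.0^6 / 6!
≈ 0.0001234098041 × 531441 / 720 ≈ 0.091090

P(X=6) ≈ 0.091090 ≈ 9.11%


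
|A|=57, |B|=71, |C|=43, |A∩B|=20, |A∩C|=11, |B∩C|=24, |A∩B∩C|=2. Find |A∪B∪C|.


|A∪B∪C| = 57+71+43-20-11-24+2 = 118

|A∪B∪C| = 118


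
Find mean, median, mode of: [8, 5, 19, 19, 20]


Sorted: [5, 8, 19, 19, 20]
Mean = 71/5
Median = 19
Freq: {8: 1, 5: 1, 19: 2, 20: 1}
Mode: [19]

Mean=71/5, Median=19, Mode=19


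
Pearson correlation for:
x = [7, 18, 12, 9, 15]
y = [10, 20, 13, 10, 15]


n=5, Σx=61, Σy=68, Σxy=901, Σx²=823, Σy²=994
r = (5×901 - 61×68)/√((5×823 - 61²)(5×994 - 68²))
= 357/√(394×346) = 357/√136324 ≈ 357/369.2208 ≈ 0.9669

r ≈ 0.9669


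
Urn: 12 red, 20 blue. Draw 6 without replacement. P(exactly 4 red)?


Hypergeometric: C(12,4)×C(20,2)/C(32,6)
= 495×190/906192 = 5225/50344

P(X=4) = 5225/50344 ≈ 10.38%


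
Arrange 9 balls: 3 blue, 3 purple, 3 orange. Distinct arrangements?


9!/(3!×3!×3!) = 1680

1680


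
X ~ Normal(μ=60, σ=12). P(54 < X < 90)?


z₁=(54-60)/12=-0.5, z₂=(90-60)/12=2.5
P = Φ(2.5) - Φ(-0.5) = 0.993790 - 0.308538 = 0.685252 ≈ 0.6853

P(54 < X < 90) ≈ 0.6853


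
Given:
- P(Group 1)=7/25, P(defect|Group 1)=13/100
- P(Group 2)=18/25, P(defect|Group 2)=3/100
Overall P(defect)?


P(B) = Σ P(B|Aᵢ)×P(Aᵢ)
  13/100×7/25 = 91/2500
  3/100×18/25 = 27/1250
Sum = 29/500

P(defect) = 29/500 ≈ 5.80%


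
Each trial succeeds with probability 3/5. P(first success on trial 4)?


Geometric: P(X=4) = (1-p)^(k-1)×p = (2/5)^3×3/5 = 24/625

P(X=4) = 24/625 ≈ 3.84%


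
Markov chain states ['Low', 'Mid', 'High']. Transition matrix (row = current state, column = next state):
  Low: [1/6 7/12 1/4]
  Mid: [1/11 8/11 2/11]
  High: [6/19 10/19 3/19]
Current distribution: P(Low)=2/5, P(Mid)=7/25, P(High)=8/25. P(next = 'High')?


P(next=High) = Σᵢ P(now=i)×P(i→High)
= 2/5×1/4 + 7/25×2/11 + 8/25×3/19
= 1/10 + 14/275 + 24/475 = 421/2090

P = 421/2090 ≈ 0.2014


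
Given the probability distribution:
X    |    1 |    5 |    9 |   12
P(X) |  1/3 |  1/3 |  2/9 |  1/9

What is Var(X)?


E[X] = 16/3
E[X²] = 128/3
Var(X) = E[X²] - (E[X])² = 128/3 - 256/9 = 128/9

Var(X) = 128/9 ≈ 14.2222


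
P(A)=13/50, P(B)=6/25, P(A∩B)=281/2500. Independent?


P(A)×P(B) = 39/625
P(A∩B) = 281/2500
Not equal → NOT independent

No, not independent


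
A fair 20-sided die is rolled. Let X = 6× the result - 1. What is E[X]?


E[die] = (1+20)/2 = 21/2
E[X] = 6×21/2 - 1 = 62

E[X] = 62


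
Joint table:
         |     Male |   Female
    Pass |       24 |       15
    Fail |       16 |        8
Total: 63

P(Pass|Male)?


P(Pass|Male) = 24/(24+16) = 24/40 = 3/5

P = 3/5 ≈ 60.00%


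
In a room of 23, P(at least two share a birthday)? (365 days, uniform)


P(all different) = Π(365-i)/365 for i=0..22
= 0.492703
P(match) = 1 - 0.492703 = 0.507297

P ≈ 0.5073 ≈ 50.73%


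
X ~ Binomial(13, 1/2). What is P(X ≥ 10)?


P(X ≥ 10) = Σ P(X=i) for i=10..13
P(X=10) = 143/4096
P(X=11) = 39/4096
P(X=12) = 13/8192
P(X=13) = 1/8192
Sum = 189/4096

P(X ≥ 10) = 189/4096 ≈ 4.61%


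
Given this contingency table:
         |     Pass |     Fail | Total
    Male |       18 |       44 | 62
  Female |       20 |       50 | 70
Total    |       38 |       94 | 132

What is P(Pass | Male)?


P(Pass | Male) = 18/(18+44) = 18/62 = 9/31

P(Pass|Male) = 9/31 ≈ 29.03%


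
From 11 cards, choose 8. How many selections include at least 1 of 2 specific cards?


Complement: C(11,8) - C(9,8) = 165 - 9 = 156

156


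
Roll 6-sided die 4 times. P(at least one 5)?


P(no 5)^4 = (5/6)^4 = 625/1296
P(≥1) = 1 - 625/1296 = 671/1296

P = 671/1296 ≈ 51.77%


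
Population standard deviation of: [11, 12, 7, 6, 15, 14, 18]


Mean = 83/7
  (11-83/7)²=36/49
  (12-83/7)²=1/49
  (7-83/7)²=1156/49
  (6-83/7)²=1681/49
  (15-83/7)²=484/49
  (14-83/7)²=225/49
  (18-83/7)²=1849/49
Σ(x-μ)² = 776/7
σ² = (776/7)/7 = 776/49

σ = √(776/49) ≈ 3.9795


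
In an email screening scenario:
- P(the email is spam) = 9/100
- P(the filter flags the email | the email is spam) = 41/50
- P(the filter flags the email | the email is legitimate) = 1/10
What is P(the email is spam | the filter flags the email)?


Using Bayes' theorem:
P(A|B) = P(B|A)·P(A) / P(B)

P(the filter flags the email) = 41/50 × 9/100 + 1/10 × 91/100
= 369/5000 + 91/1000 = 103/625

P(the email is spam|the filter flags the email) = (369/5000) / (103/625) = 369/824

P(the email is spam|the filter flags the email) = 369/824 ≈ 44.78%


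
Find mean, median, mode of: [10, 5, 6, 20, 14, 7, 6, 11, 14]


Sorted: [5, 6, 6, 7, 10, 11, 14, 14, 20]
Mean = 93/9 = 31/3
Median = 10
Freq: {10: 1, 5: 1, 6: 2, 20: 1, 14: 2, 7: 1, 11: 1}
Mode: [6, 14]

Mean=31/3, Median=10, Mode=[6, 14]


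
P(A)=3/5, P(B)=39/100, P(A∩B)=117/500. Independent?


P(A)×P(B) = 117/500
P(A∩B) = 117/500
Equal ✓ → Independent

Yes, independent


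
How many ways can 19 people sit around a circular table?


Circular arrangements of 19 distinct objects: fix one position to break rotational symmetry.
(n-1)! = 18! = 6402373705728000

6402373705728000


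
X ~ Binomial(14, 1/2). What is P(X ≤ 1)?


P(X ≤ 1) = Σ P(X=i) for i=0..1
P(X=0) = 1/16384
P(X=1) = 7/8192
Sum = 15/16384

P(X ≤ 1) = 15/16384 ≈ 0.09%


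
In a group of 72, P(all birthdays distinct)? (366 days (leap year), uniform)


P(all different) = Π(366-i)/366 for i=0..71
= (366/366)×(365/366)×...×(295/366)
= 0.000559

P ≈ 0.0006 ≈ 0.06%


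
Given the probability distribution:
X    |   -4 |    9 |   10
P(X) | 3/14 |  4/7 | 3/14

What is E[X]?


E[X] = Σ x·P(X=x)
= (-4)×(3/14) + (9)×(4/7) + (10)×(3/14)
= 45/7

E[X] = 45/7


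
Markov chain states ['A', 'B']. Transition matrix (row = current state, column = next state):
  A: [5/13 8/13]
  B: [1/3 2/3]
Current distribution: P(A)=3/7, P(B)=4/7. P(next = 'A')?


P(next=A) = Σᵢ P(now=i)×P(i→A)
= 3/7×5/13 + 4/7×1/3
= 15/91 + 4/21 = 97/273

P = 97/273 ≈ 0.3553


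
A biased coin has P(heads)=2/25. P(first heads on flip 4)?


Geometric: P(X=4) = (1-p)^(k-1)×p = (23/25)^3×2/25 = 24334/390625

P(X=4) = 24334/390625 ≈ 6.23%


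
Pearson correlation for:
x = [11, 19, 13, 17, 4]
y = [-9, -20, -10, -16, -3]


n=5, Σx=64, Σy=-58, Σxy=-893, Σx²=956, Σy²=846
r = (5×(-893) - 64×(-58))/√((5×956 - 64²)(5×846 - (-58)²))
= -753/√(684×866) = -753/√592344 ≈ -753/769.6389 ≈ -0.9784

r ≈ -0.9784


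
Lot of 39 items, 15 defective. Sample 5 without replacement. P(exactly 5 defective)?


Hypergeometric: C(15,5)×C(24,0)/C(39,5)
= 3003×1/575757 = 11/2109

P(X=5) = 11/2109 ≈ 0.52%


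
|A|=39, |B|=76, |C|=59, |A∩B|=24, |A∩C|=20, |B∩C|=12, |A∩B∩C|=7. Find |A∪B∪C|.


|A∪B∪C| = 39+76+59-24-20-12+7 = 125

|A∪B∪C| = 125


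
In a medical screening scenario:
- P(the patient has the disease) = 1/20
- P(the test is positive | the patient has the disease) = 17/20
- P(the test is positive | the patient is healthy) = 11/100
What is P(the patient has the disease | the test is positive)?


Using Bayes' theorem:
P(A|B) = P(B|A)·P(A) / P(B)

P(the test is positive) = 17/20 × 1/20 + 11/100 × 19/20
= 17/400 + 209/2000 = 147/1000

P(the patient has the disease|the test is positive) = (17/400) / (147/1000) = 85/294

P(the patient has the disease|the test is positive) = 85/294 ≈ 28.91%


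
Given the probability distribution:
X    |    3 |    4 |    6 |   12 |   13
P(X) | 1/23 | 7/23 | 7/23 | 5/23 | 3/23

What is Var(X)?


E[X] = 172/23
E[X²] = 1600/23
Var(X) = E[X²] - (E[X])² = 1600/23 - 29584/529 = 7216/529

Var(X) = 7216/529 ≈ 13.6408


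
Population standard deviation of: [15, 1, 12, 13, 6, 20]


Mean = 67/6
  (15-67/6)²=529/36
  (1-67/6)²=3721/36
  (12-67/6)²=25/36
  (13-67/6)²=121/36
  (6-67/6)²=961/36
  (20-67/6)²=2809/36
Σ(x-μ)² = 1361/6
σ² = (1361/6)/6 = 1361/36

σ = √(1361/36) ≈ 6.1486


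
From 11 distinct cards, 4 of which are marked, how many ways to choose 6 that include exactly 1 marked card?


Choose 1 of the 4 marked cards and 5 of the other 7 cards:
C(4,1)×C(7,5) = 4×21 = 84

84


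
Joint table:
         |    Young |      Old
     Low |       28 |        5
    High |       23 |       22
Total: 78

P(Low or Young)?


P(Low∨Young) = P(Low) + P(Young) - P(Low∧Young)
= (33 + 51 - 28)/78 = 56/78 = 28/39

P = 28/39 ≈ 71.79%


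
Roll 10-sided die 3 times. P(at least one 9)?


P(no 9)^3 = (9/10)^3 = 729/1000
P(≥1) = 1 - 729/1000 = 271/1000

P = 271/1000 ≈ 27.10%


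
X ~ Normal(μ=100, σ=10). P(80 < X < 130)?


z₁=(80-100)/10=-2.0, z₂=(130-100)/10=3.0
P = Φ(3.0) - Φ(-2.0) = 0.998650 - 0.022750 = 0.975900 ≈ 0.9759

P(80 < X < 130) ≈ 0.9759


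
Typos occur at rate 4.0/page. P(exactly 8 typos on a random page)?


Poisson(λ=4.0): P(X=8) = e^(-λ)×λ^k/k!
= e^(-4.0) × 4.0^8 / 8!
≈ 0.01831563889 × 65536 / 40320 ≈ 0.029770

P(X=8) ≈ 0.029770 ≈ 2.98%


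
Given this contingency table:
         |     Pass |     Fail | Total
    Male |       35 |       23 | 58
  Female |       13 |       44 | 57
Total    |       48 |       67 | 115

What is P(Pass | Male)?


P(Pass | Male) = 35/(35+23) = 35/58

P(Pass|Male) = 35/58 ≈ 60.34%


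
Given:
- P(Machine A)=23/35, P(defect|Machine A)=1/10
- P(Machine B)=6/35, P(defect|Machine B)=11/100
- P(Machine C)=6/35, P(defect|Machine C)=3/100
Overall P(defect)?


P(B) = Σ P(B|Aᵢ)×P(Aᵢ)
  1/10×23/35 = 23/350
  11/100×6/35 = 33/1750
  3/100×6/35 = 9/1750
Sum = 157/1750

P(defect) = 157/1750 ≈ 8.97%


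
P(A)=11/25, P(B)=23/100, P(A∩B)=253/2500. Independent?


P(A)×P(B) = 253/2500
P(A∩B) = 253/2500
Equal ✓ → Independent

Yes, independent


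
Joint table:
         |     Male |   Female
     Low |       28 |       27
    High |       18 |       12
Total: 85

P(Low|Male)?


P(Low|Male) = 28/(28+18) = 28/46 = 14/23

P = 14/23 ≈ 60.87%


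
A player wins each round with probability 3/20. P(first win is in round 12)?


Geometric: P(X=12) = (1-p)^(k-1)×p = (17/20)^11×3/20 = 102815688922899/4096000000000000

P(X=12) = 102815688922899/4096000000000000 ≈ 2.51%


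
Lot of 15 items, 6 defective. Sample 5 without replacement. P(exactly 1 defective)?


Hypergeometric: C(6,1)×C(9,4)/C(15,5)
= 6×126/3003 = 36/143

P(X=1) = 36/143 ≈ 25.17%


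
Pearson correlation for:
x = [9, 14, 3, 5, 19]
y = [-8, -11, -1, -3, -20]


n=5, Σx=50, Σy=-43, Σxy=-624, Σx²=672, Σy²=595
r = (5×(-624) - 50×(-43))/√((5×672 - 50²)(5×595 - (-43)²))
= -970/√(860×1126) = -970/√968360 ≈ -970/984.0528 ≈ -0.9857

r ≈ -0.9857


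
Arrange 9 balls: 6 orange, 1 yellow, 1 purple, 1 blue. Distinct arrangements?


9!/(6!×1!×1!×1!) = 504

504


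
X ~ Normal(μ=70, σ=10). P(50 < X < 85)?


z₁=(50-70)/10=-2.0, z₂=(85-70)/10=1.5
P = Φ(1.5) - Φ(-2.0) = 0.933193 - 0.022750 = 0.910443 ≈ 0.9104

P(50 < X < 85) ≈ 0.9104


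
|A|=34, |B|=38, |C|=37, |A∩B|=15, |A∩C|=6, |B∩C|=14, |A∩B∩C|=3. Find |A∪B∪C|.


|A∪B∪C| = 34+38+37-15-6-14+3 = 77

|A∪B∪C| = 77


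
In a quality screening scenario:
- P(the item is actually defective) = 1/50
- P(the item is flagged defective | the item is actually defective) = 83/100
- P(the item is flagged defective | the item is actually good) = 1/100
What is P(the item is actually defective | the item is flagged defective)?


Using Bayes' theorem:
P(A|B) = P(B|A)·P(A) / P(B)

P(the item is flagged defective) = 83/100 × 1/50 + 1/100 × 49/50
= 83/5000 + 49/5000 = 33/1250

P(the item is actually defective|the item is flagged defective) = (83/5000) / (33/1250) = 83/132

P(the item is actually defective|the item is flagged defective) = 83/132 ≈ 62.88%


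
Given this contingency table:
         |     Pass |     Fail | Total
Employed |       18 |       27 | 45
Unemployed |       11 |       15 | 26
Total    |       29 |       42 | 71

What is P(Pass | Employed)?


P(Pass | Employed) = 18/(18+27) = 18/45 = 2/5

P(Pass|Employed) = 2/5 ≈ 40.00%


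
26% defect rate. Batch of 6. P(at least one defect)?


P(all good) = (37/50)^6 = 2565726409/15625000000
P(≥1 defect) = 13059273591/15625000000

P = 13059273591/15625000000 ≈ 83.58%


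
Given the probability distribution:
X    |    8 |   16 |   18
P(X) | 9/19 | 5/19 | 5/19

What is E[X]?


E[X] = Σ x·P(X=x)
= (8)×(9/19) + (16)×(5/19) + (18)×(5/19)
= 242/19

E[X] = 242/19


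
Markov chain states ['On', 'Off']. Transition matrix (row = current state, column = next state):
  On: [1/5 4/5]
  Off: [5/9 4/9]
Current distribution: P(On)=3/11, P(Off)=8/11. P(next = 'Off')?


P(next=Off) = Σᵢ P(now=i)×P(i→Off)
= 3/11×4/5 + 8/11×4/9
= 12/55 + 32/99 = 268/495

P = 268/495 ≈ 0.5414


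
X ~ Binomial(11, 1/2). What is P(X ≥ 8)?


P(X ≥ 8) = Σ P(X=i) for i=8..11
P(X=8) = 165/2048
P(X=9) = 55/2048
P(X=10) = 11/2048
P(X=11) = 1/2048
Sum = 29/256

P(X ≥ 8) = 29/256 ≈ 11.33%


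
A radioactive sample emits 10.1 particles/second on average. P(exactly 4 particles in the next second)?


Poisson(λ=10.1): P(X=4) = e^(-λ)×λ^k/k!
= e^(-10.1) × 10.1^4 / 4!
≈ 4.107955523e-05 × 10406.0401 / 24 ≈ 0.017811

P(X=4) ≈ 0.017811 ≈ 1.78%


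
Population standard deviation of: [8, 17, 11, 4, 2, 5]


Mean = 47/6
  (8-47/6)²=1/36
  (17-47/6)²=3025/36
  (11-47/6)²=361/36
  (4-47/6)²=529/36
  (2-47/6)²=1225/36
  (5-47/6)²=289/36
Σ(x-μ)² = 905/6
σ² = (905/6)/6 = 905/36

σ = √(905/36) ≈ 5.0139


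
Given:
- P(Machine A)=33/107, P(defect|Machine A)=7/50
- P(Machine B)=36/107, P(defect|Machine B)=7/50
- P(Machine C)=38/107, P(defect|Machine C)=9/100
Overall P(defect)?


P(B) = Σ P(B|Aᵢ)×P(Aᵢ)
  7/50×33/107 = 231/5350
  7/50×36/107 = 126/2675
  9/100×38/107 = 171/5350
Sum = 327/2675

P(defect) = 327/2675 ≈ 12.22%


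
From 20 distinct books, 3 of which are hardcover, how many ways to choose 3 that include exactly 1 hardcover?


Choose 1 of the 3 hardcovers and 2 of the other 17 books:
C(3,1)×C(17,2) = 3×136 = 408

408


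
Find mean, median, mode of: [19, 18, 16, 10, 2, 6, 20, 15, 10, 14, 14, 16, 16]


Sorted: [2, 6, 10, 10, 14, 14, 15, 16, 16, 16, 18, 19, 20]
Mean = 176/13
Median = 15
Freq: {19: 1, 18: 1, 16: 3, 10: 2, 2: 1, 6: 1, 20: 1, 15: 1, 14: 2}
Mode: [16]

Mean=176/13, Median=15, Mode=16


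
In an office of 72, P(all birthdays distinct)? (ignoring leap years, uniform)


P(all different) = Π(365-i)/365 for i=0..71
= (365/365)×(364/365)×...×(294/365)
= 0.000547

P ≈ 0.0005 ≈ 0.05%


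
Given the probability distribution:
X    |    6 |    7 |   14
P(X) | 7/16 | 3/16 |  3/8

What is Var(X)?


E[X] = 147/16
E[X²] = 1575/16
Var(X) = E[X²] - (E[X])² = 1575/16 - 21609/256 = 3591/256

Var(X) = 3591/256 ≈ 14.0273


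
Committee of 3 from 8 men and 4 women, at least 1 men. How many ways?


Count by #men:
  1M,2W: C(8,1)×C(4,2)=48
  2M,1W: C(8,2)×C(4,1)=112
  3M,0W: C(8,3)×C(4,0)=56
Total = 216

216


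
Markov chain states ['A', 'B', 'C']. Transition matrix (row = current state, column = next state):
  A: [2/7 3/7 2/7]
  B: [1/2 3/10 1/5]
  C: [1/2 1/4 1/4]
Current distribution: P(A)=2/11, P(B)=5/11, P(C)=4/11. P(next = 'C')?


P(next=C) = Σᵢ P(now=i)×P(i→C)
= 2/11×2/7 + 5/11×1/5 + 4/11×1/4
= 4/77 + 1/11 + 1/11 = 18/77

P = 18/77 ≈ 0.2338


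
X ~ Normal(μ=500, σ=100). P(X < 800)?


z = (800-500)/100 = 3.0
P(Z < 3.0) = 0.9987

P(X < 800) ≈ 0.9987


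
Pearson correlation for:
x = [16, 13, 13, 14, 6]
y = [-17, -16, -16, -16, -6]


n=5, Σx=62, Σy=-71, Σxy=-948, Σx²=826, Σy²=1093
r = (5×(-948) - 62×(-71))/√((5×826 - 62²)(5×1093 - (-71)²))
= -338/√(286×424) = -338/√121264 ≈ -338/348.2298 ≈ -0.9706

r ≈ -0.9706


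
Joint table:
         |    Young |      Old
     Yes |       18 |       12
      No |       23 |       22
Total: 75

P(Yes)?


P(Yes) = (18+12)/75 = 30/75 = 2/5

P(Yes) = 2/5 ≈ 40.00%


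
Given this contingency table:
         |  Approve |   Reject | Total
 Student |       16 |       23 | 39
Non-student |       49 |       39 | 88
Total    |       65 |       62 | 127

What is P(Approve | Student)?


P(Approve | Student) = 16/(16+23) = 16/39

P(Approve|Student) = 16/39 ≈ 41.03%


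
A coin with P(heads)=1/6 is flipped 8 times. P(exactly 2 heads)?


Binomial: P(X=2) = C(8,2)×p^2×(1-p)^6
= 28 × 1/36 × 15625/46656 = 109375/419904

P(X=2) = 109375/419904 ≈ 26.05%


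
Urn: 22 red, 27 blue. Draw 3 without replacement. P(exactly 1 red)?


Hypergeometric: C(22,1)×C(27,2)/C(49,3)
= 22×351/18424 = 3861/9212

P(X=1) = 3861/9212 ≈ 41.91%


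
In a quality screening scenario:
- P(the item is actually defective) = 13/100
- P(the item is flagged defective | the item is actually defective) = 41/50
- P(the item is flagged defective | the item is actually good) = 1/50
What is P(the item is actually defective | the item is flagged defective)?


Using Bayes' theorem:
P(A|B) = P(B|A)·P(A) / P(B)

P(the item is flagged defective) = 41/50 × 13/100 + 1/50 × 87/100
= 533/5000 + 87/5000 = 31/250

P(the item is actually defective|the item is flagged defective) = (533/5000) / (31/250) = 533/620

P(the item is actually defective|the item is flagged defective) = 533/620 ≈ 85.97%


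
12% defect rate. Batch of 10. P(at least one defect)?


P(all good) = (22/25)^10 = 26559922791424/95367431640625
P(≥1 defect) = 68807508849201/95367431640625

P = 68807508849201/95367431640625 ≈ 72.15%


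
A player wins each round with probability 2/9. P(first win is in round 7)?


Geometric: P(X=7) = (1-p)^(k-1)×p = (7/9)^6×2/9 = 235298/4782969

P(X=7) = 235298/4782969 ≈ 4.92%


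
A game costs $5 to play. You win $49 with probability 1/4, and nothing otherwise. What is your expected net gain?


E[gain] = (49-5)×1/4 + (-5)×3/4
= 11 - 15/4 = 29/4

Expected net gain = $29/4 ≈ $7.25


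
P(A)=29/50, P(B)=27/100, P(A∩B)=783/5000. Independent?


P(A)×P(B) = 783/5000
P(A∩B) = 783/5000
Equal ✓ → Independent

Yes, independent


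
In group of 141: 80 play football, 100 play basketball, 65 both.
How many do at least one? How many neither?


|A∪B| = 80+100-65 = 115
Neither = 141-115 = 26

At least one: 115; Neither: 26


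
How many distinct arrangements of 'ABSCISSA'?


Letters: 8, freq: {'A': 2, 'B': 1, 'S': 3, 'C': 1, 'I': 1}
8!/(2!×1!×3!×1!×1!) = 40320/12 = 3360

3360


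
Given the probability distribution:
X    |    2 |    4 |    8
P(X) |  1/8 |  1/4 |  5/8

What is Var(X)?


E[X] = 25/4
E[X²] = 89/2
Var(X) = E[X²] - (E[X])² = 89/2 - 625/16 = 87/16

Var(X) = 87/16 ≈ 5.4375


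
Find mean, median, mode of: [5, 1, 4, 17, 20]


Sorted: [1, 4, 5, 17, 20]
Mean = 47/5
Median = 5
Freq: {5: 1, 1: 1, 4: 1, 17: 1, 20: 1}
Mode: No mode

Mean=47/5, Median=5, Mode=No mode


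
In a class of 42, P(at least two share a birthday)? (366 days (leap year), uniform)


P(all different) = Π(366-i)/366 for i=0..41
= 0.086572
P(match) = 1 - 0.086572 = 0.913428

P ≈ 0.9134 ≈ 91.34%


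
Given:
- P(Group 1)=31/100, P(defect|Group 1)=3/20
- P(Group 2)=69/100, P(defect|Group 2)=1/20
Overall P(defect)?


P(B) = Σ P(B|Aᵢ)×P(Aᵢ)
  3/20×31/100 = 93/2000
  1/20×69/100 = 69/2000
Sum = 81/1000

P(defect) = 81/1000 ≈ 8.10%


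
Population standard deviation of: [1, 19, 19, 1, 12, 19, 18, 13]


Mean = 102/8 = 51/4
  (1-51/4)²=2209/16
  (19-51/4)²=625/16
  (19-51/4)²=625/16
  (1-51/4)²=2209/16
  (12-51/4)²=9/16
  (19-51/4)²=625/16
  (18-51/4)²=441/16
  (13-51/4)²=1/16
Σ(x-μ)² = 843/2
σ² = (843/2)/8 = 843/16

σ = √(843/16) ≈ 7.2586


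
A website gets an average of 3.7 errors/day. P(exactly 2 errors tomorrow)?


Poisson(λ=3.7): P(X=2) = e^(-λ)×λ^k/k!
= e^(-3.7) × 3.7^2 / 2!
≈ 0.02472352647 × 13.69 / 2 ≈ 0.169233

P(X=2) ≈ 0.169233 ≈ 16.92%


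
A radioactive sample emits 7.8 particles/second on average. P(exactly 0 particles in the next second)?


Poisson(λ=7.8): P(X=0) = e^(-λ)×λ^k/k!
= e^(-7.8) × 7.8^0 / 0!
≈ 0.000409734979 × 1 / 1 ≈ 0.000410

P(X=0) ≈ 0.000410 ≈ 0.04%


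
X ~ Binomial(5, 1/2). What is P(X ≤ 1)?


P(X ≤ 1) = Σ P(X=i) for i=0..1
P(X=0) = 1/32
P(X=1) = 5/32
Sum = 3/16

P(X ≤ 1) = 3/16 ≈ 18.75%


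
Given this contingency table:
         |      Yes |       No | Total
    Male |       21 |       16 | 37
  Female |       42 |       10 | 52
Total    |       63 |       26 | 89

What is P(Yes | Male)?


P(Yes | Male) = 21/(21+16) = 21/37

P(Yes|Male) = 21/37 ≈ 56.76%


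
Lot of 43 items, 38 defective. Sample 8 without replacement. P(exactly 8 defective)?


Hypergeometric: C(38,8)×C(5,0)/C(43,8)
= 48903492×1/145008513 = 23188/68757

P(X=8) = 23188/68757 ≈ 33.72%


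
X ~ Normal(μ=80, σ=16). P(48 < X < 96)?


z₁=(48-80)/16=-2.0, z₂=(96-80)/16=1.0
P = Φ(1.0) - Φ(-2.0) = 0.841345 - 0.022750 = 0.818595 ≈ 0.8186

P(48 < X < 96) ≈ 0.8186


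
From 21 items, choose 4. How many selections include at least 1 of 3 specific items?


Complement: C(21,4) - C(18,4) = 5985 - 3060 = 2925

2925


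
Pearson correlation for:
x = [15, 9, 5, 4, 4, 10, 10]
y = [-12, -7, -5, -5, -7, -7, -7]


n=7, Σx=57, Σy=-50, Σxy=-456, Σx²=563, Σy²=390
r = (7×(-456) - 57×(-50))/√((7×563 - 57²)(7×390 - (-50)²))
= -342/√(692×230) = -342/√159160 ≈ -342/398.9486 ≈ -0.8573

r ≈ -0.8573


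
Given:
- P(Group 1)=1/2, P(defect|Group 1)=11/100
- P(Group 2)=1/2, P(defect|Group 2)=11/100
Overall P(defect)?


P(B) = Σ P(B|Aᵢ)×P(Aᵢ)
  11/100×1/2 = 11/200
  11/100×1/2 = 11/200
Sum = 11/100

P(defect) = 11/100 ≈ 11.00%


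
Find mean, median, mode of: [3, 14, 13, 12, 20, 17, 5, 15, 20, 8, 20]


Sorted: [3, 5, 8, 12, 13, 14, 15, 17, 20, 20, 20]
Mean = 147/11
Median = 14
Freq: {3: 1, 14: 1, 13: 1, 12: 1, 20: 3, 17: 1, 5: 1, 15: 1, 8: 1}
Mode: [20]

Mean=147/11, Median=14, Mode=20


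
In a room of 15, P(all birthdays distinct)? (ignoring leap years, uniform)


P(all different) = Π(365-i)/365 for i=0..14
= (365/365)×(364/365)×...×(351/365)
= 0.747099

P ≈ 0.7471 ≈ 74.71%


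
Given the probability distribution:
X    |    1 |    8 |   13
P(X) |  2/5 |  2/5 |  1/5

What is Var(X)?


E[X] = 31/5
E[X²] = 299/5
Var(X) = E[X²] - (E[X])² = 299/5 - 961/25 = 534/25

Var(X) = 534/25 ≈ 21.3600


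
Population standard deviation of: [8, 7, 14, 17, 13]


Mean = 59/5
  (8-59/5)²=361/25
  (7-59/5)²=576/25
  (14-59/5)²=121/25
  (17-59/5)²=676/25
  (13-59/5)²=36/25
Σ(x-μ)² = 354/5
σ² = (354/5)/5 = 354/25

σ = √(354/25) ≈ 3.7630


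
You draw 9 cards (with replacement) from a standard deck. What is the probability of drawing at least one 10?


P(not a 10) = 48/52 = 12/13
P(none in 9 draws) = (12/13)^9 = 5159780352/10604499373
P(≥1 10) = 1 - 5159780352/10604499373 = 5444719021/10604499373

P = 5444719021/10604499373 ≈ 51.34%


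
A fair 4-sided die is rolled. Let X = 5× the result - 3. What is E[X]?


E[die] = (1+4)/2 = 5/2
E[X] = 5×5/2 - 3 = 19/2

E[X] = 19/2


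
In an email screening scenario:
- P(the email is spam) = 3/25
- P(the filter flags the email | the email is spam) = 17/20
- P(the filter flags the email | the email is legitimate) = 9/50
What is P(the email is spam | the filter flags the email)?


Using Bayes' theorem:
P(A|B) = P(B|A)·P(A) / P(B)

P(the filter flags the email) = 17/20 × 3/25 + 9/50 × 22/25
= 51/500 + 99/625 = 651/2500

P(the email is spam|the filter flags the email) = (51/500) / (651/2500) = 85/217

P(the email is spam|the filter flags the email) = 85/217 ≈ 39.17%


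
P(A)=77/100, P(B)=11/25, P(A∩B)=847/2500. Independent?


P(A)×P(B) = 847/2500
P(A∩B) = 847/2500
Equal ✓ → Independent

Yes, independent


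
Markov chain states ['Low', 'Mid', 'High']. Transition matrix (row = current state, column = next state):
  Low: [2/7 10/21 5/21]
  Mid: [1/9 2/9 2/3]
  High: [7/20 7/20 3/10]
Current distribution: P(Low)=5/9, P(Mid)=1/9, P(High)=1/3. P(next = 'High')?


P(next=High) = Σᵢ P(now=i)×P(i→High)
= 5/9×5/21 + 1/9×2/3 + 1/3×3/10
= 25/189 + 2/27 + 1/10 = 193/630

P = 193/630 ≈ 0.3063


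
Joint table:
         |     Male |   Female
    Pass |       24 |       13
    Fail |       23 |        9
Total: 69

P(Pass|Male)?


P(Pass|Male) = 24/(24+23) = 24/47

P = 24/47 ≈ 51.06%


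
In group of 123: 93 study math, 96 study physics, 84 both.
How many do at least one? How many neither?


|A∪B| = 93+96-84 = 105
Neither = 123-105 = 18

At least one: 105; Neither: 18


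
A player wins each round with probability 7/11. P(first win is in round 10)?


Geometric: P(X=10) = (1-p)^(k-1)×p = (4/11)^9×7/11 = 1835008/25937424601

P(X=10) = 1835008/25937424601 ≈ 0.01%


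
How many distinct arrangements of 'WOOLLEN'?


Letters: 7, freq: {'W': 1, 'O': 2, 'L': 2, 'E': 1, 'N': 1}
7!/(1!×2!×2!×1!×1!) = 5040/4 = 1260

1260


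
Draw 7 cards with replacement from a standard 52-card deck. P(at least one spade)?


P(not a spade) = 39/52 = 3/4
P(none in 7 draws) = (3/4)^7 = 2187/16384
P(≥1 spade) = 1 - 2187/16384 = 14197/16384

P = 14197/16384 ≈ 86.65%


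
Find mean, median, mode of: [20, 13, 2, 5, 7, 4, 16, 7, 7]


Sorted: [2, 4, 5, 7, 7, 7, 13, 16, 20]
Mean = 81/9 = 9
Median = 7
Freq: {20: 1, 13: 1, 2: 1, 5: 1, 7: 3, 4: 1, 16: 1}
Mode: [7]

Mean=9, Median=7, Mode=7


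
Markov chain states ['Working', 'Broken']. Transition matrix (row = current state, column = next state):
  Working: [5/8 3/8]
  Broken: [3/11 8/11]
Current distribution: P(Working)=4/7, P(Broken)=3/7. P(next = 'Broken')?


P(next=Broken) = Σᵢ P(now=i)×P(i→Broken)
= 4/7×3/8 + 3/7×8/11
= 3/14 + 24/77 = 81/154

P = 81/154 ≈ 0.5260


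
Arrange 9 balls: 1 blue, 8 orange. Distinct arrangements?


9!/(1!×8!) = 9

9


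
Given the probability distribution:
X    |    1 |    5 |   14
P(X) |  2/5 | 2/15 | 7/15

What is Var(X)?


E[X] = 38/5
E[X²] = 476/5
Var(X) = E[X²] - (E[X])² = 476/5 - 1444/25 = 936/25

Var(X) = 936/25 ≈ 37.4400


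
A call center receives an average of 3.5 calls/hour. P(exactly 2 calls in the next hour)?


Poisson(λ=3.5): P(X=2) = e^(-λ)×λ^k/k!
= e^(-3.5) × 3.5^2 / 2!
≈ 0.03019738342 × 12.25 / 2 ≈ 0.184959

P(X=2) ≈ 0.184959 ≈ 18.50%


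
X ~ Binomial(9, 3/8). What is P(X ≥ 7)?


P(X ≥ 7) = Σ P(X=i) for i=7..9
P(X=7) = 492075/33554432
P(X=8) = 295245/134217728
P(X=9) = 19683/134217728
Sum = 570807/33554432

P(X ≥ 7) = 570807/33554432 ≈ 1.70%


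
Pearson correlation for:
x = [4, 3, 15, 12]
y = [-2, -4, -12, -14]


n=4, Σx=34, Σy=-32, Σxy=-368, Σx²=394, Σy²=360
r = (4×(-368) - 34×(-32))/√((4×394 - 34²)(4×360 - (-32)²))
= -384/√(420×416) = -384/√174720 ≈ -384/417.9952 ≈ -0.9187

r ≈ -0.9187


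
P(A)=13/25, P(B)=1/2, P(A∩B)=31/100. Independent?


P(A)×P(B) = 13/50
P(A∩B) = 31/100
Not equal → NOT independent

No, not independent


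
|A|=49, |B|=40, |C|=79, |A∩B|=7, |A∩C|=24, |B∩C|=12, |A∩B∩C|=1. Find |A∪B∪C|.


|A∪B∪C| = 49+40+79-7-24-12+1 = 126

|A∪B∪C| = 126


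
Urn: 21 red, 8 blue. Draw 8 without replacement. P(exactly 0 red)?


Hypergeometric: C(21,0)×C(8,8)/C(29,8)
= 1×1/4292145 = 1/4292145

P(X=0) = 1/4292145 ≈ 0.00%


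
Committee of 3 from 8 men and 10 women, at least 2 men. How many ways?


Count by #men:
  2M,1W: C(8,2)×C(10,1)=280
  3M,0W: C(8,3)×C(10,0)=56
Total = 336

336


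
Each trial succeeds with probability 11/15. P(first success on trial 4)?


Geometric: P(X=4) = (1-p)^(k-1)×p = (4/15)^3×11/15 = 704/50625

P(X=4) = 704/50625 ≈ 1.39%


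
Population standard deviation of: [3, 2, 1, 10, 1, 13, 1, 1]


Mean = 32/8 = 4
  (3-4)²=1
  (2-4)²=4
  (1-4)²=9
  (10-4)²=36
  (1-4)²=9
  (13-4)²=81
  (1-4)²=9
  (1-4)²=9
Σ(x-μ)² = 158
σ² = 158/8 = 79/4

σ = √(79/4) ≈ 4.4441


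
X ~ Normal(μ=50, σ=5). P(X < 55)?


z = (55-50)/5 = 1.0
P(Z < 1.0) = 0.8413

P(X < 55) ≈ 0.8413


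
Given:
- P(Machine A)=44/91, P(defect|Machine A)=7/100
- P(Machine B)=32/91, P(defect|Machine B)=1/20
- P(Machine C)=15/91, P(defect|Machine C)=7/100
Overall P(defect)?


P(B) = Σ P(B|Aᵢ)×P(Aᵢ)
  7/100×44/91 = 11/325
  1/20×32/91 = 8/455
  7/100×15/91 = 3/260
Sum = 573/9100

P(defect) = 573/9100 ≈ 6.30%


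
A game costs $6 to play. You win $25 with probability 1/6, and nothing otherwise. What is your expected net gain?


E[gain] = (25-6)×1/6 + (-6)×5/6
= 19/6 - 5 = -11/6

Expected net gain = $-11/6 ≈ $-1.83


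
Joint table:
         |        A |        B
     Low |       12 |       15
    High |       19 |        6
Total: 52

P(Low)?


P(Low) = (12+15)/52 = 27/52

P(Low) = 27/52 ≈ 51.92%


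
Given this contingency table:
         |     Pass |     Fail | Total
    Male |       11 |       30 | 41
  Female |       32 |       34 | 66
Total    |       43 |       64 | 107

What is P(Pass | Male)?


P(Pass | Male) = 11/(11+30) = 11/41

P(Pass|Male) = 11/41 ≈ 26.83%
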